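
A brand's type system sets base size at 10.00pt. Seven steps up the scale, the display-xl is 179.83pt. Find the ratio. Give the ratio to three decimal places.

r⁷ = 179.83 / 10.00, so r = (179.83/10.00)^(1/7).
r = 17.9830^(1/7) ≈ 1.5110

1.511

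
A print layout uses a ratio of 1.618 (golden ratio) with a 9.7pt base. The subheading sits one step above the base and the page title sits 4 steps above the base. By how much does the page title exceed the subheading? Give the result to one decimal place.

Step 1: 9.7 × 1.618 = 15.695pt
Step 4: 9.7 × 1.618⁴ = 66.479pt
Difference: 66.479 − 15.695 = 50.784pt

50.8pt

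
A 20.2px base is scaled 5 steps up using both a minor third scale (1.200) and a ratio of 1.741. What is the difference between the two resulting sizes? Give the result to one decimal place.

272.8px

Minor third: 20.2 × 1.200⁵ = 50.264px
At 1.741: 20.2 × 1.741⁵ = 323.106px
Difference: 323.106 − 50.264 = 272.842px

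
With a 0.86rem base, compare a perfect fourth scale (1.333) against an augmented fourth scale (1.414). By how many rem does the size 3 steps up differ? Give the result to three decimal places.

0.394rem

Perfect fourth: 0.86 × 1.333³ = 2.03699rem
Augmented fourth: 0.86 × 1.414³ = 2.43135rem
Difference: 2.43135 − 2.03699 = 0.39436rem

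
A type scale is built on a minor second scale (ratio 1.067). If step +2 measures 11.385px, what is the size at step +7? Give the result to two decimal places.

11.385 × 1.067⁵ = 11.385 × 1.38300 ≈ 15.745

15.75px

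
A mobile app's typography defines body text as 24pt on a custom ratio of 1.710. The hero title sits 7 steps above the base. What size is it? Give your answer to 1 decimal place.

1026.1pt

Every step multiplies by the scale ratio.
24.0 × 1.710⁷ = 24.0 × 42.75361 ≈ 1026.09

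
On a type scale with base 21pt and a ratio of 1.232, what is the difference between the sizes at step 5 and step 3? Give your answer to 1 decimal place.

Step 3: 21.0 × 1.232³ = 39.269pt
Step 5: 21.0 × 1.232⁵ = 59.604pt
Difference: 59.604 − 39.269 = 20.335pt

20.3pt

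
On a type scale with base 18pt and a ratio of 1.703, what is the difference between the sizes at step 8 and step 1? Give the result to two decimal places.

1242.82pt

Step 1: 18.0 × 1.703 = 30.6540pt
Step 8: 18.0 × 1.703⁸ = 1273.4728pt
Difference: 1273.4728 − 30.6540 = 1242.8188pt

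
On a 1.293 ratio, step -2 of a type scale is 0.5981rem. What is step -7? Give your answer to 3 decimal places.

The gap is -7 − (-2) = -5 steps, so the factor is 1.293^-5.
0.5981 ÷ 1.293⁵ = 0.5981 ÷ 3.61404 ≈ 0.165

0.165rem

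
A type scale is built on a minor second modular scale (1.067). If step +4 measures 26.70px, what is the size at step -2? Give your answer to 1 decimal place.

18.1px

26.70 ÷ 1.067⁶ = 26.70 ÷ 1.47566 ≈ 18.094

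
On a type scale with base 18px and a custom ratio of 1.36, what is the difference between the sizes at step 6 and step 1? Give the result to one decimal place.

Step 1: 18.0 × 1.36 = 24.480px
Step 6: 18.0 × 1.36⁶ = 113.895px
Difference: 113.895 − 24.480 = 89.415px

89.4px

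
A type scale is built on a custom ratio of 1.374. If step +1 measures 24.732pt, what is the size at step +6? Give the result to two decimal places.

The gap is 6 − (1) = 5 steps, so the factor is 1.374^5.
24.732 × 1.374⁵ = 24.732 × 4.89704 ≈ 121.114

121.11pt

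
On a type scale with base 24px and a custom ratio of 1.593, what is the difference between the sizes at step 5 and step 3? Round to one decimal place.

Step 3: 24.0 × 1.593³ = 97.019px
Step 5: 24.0 × 1.593⁵ = 246.201px
Difference: 246.201 − 97.019 = 149.182px

149.2px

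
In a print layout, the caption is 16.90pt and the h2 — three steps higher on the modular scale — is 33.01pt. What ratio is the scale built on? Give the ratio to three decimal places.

1.250

The ratio satisfies 16.90 × r³ = 33.01, so r = (33.01 / 16.90)^(1/3).
r = 1.9533^(1/3) ≈ 1.2500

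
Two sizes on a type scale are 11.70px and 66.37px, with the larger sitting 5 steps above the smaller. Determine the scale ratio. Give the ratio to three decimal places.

r⁵ = 66.37 / 11.70, so r = (66.37/11.70)^(1/5).
r = 5.6726^(1/5) ≈ 1.4150

1.415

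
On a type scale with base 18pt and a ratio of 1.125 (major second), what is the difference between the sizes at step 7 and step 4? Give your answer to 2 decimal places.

Step 4: 18.0 × 1.125⁴ = 28.8325pt
Step 7: 18.0 × 1.125⁷ = 41.0526pt
Difference: 41.0526 − 28.8325 = 12.2201pt

12.22pt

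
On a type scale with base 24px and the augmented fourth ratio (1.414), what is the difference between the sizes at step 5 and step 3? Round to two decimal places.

67.81px

Step 3: 24.0 × 1.414³ = 67.8515px
Step 5: 24.0 × 1.414⁵ = 135.6620px
Difference: 135.6620 − 67.8515 = 67.8105px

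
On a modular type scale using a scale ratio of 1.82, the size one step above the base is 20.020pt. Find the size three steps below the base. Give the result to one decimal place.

1.8pt

20.020 ÷ 1.82⁴ = 20.020 ÷ 10.97199 ≈ 1.825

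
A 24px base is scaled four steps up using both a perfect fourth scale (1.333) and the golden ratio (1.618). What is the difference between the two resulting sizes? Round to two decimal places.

Perfect fourth: 24.0 × 1.333⁴ = 75.7760px
Golden ratio: 24.0 × 1.618⁴ = 164.4846px
Difference: 164.4846 − 75.7760 = 88.7086px

88.71px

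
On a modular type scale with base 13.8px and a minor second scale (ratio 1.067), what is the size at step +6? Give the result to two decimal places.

20.36px

Each step on a modular scale multiplies by the ratio, so the size n steps from the base is base × ratioⁿ.
13.8 × 1.067⁶ = 13.8 × 1.47566 ≈ 20.36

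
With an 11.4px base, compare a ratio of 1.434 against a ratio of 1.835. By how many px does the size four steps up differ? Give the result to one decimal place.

81.0px

At 1.434: 11.4 × 1.434⁴ = 48.206px
At 1.835: 11.4 × 1.835⁴ = 129.256px
Difference: 129.256 − 48.206 = 81.050px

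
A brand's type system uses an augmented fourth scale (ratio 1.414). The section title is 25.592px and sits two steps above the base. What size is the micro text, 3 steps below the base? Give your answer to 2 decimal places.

4.53px

25.592 ÷ 1.414⁵ = 25.592 ÷ 5.65258 ≈ 4.527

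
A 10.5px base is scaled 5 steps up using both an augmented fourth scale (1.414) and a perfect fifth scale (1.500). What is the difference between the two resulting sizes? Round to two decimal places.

20.38px

Augmented fourth: 10.5 × 1.414⁵ = 59.3521px
Perfect fifth: 10.5 × 1.500⁵ = 79.7344px
Difference: 79.7344 − 59.3521 = 20.3823px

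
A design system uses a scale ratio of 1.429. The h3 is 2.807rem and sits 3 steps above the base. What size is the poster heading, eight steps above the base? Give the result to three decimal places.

16.726rem

The gap is 8 − (3) = 5 steps, so the factor is 1.429^5.
2.807 × 1.429⁵ = 2.807 × 5.95883 ≈ 16.726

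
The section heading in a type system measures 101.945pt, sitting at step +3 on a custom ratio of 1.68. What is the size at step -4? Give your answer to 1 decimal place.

2.7pt

Moving from step +3 to step -4 is 7 steps down, so divide by r⁷.
101.945 ÷ 1.68⁷ = 101.945 ÷ 37.77156 ≈ 2.699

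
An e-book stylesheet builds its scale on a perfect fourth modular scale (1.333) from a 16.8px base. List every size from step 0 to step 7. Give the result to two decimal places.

Step 0: 16.8px
Step 1: 16.8 × 1.333 = 22.39
Step 2: 16.8 × 1.333² = 29.85
Step 3: 16.8 × 1.333³ = 39.79
Step 4: 16.8 × 1.333⁴ = 53.04
Step 5: 16.8 × 1.333⁵ = 70.71
Step 6: 16.8 × 1.333⁶ = 94.25
Step 7: 16.8 × 1.333⁷ = 125.64

16.80px, 22.39px, 29.85px, 39.79px, 53.04px, 70.71px, 94.25px, 125.64px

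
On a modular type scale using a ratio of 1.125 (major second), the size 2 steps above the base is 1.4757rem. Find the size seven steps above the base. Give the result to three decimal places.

The gap is 7 − (2) = 5 steps, so the factor is 1.125^5.
1.4757 × 1.125⁵ = 1.4757 × 1.80203 ≈ 2.659

2.659rem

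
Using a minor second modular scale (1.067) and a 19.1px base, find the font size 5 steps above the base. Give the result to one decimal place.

Every step multiplies by the scale ratio.
19.1 × 1.067⁵ = 19.1 × 1.38300 ≈ 26.42

26.4px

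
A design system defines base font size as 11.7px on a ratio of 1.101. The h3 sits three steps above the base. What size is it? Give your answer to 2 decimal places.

A modular type scale is a geometric sequence: sizeₙ = base × rⁿ.
11.7 × 1.101³ = 11.7 × 1.33463 ≈ 15.62

15.62px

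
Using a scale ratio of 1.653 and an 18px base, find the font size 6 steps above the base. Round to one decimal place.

367.2px

18.0 × 1.653⁶ = 18.0 × 20.40033 ≈ 367.21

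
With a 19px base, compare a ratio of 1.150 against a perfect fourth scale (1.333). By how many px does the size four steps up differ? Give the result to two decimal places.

26.76px

At 1.150: 19.0 × 1.150⁴ = 33.2311px
Perfect fourth: 19.0 × 1.333⁴ = 59.9894px
Difference: 59.9894 − 33.2311 = 26.7583px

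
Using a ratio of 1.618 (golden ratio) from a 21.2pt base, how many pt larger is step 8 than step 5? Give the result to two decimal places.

760.69pt

Step 5: 21.2 × 1.618⁵ = 235.0869pt
Step 8: 21.2 × 1.618⁸ = 995.7814pt
Difference: 995.7814 − 235.0869 = 760.6945pt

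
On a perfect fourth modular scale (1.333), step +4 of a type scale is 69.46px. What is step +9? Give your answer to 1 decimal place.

69.46 × 1.333⁵ = 69.46 × 4.20873 ≈ 292.338

292.3px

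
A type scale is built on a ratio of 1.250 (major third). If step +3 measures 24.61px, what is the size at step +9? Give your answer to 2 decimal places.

93.88px

24.61 × 1.250⁶ = 24.61 × 3.81470 ≈ 93.880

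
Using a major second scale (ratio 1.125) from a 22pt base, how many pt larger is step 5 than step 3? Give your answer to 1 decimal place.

8.3pt

Step 3: 22.0 × 1.125³ = 31.324pt
Step 5: 22.0 × 1.125⁵ = 39.645pt
Difference: 39.645 − 31.324 = 8.321pt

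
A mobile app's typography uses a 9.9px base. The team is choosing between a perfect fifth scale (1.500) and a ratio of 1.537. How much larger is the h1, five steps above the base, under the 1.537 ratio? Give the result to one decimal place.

9.7px

Perfect fifth: 9.9 × 1.500⁵ = 75.178px
At 1.537: 9.9 × 1.537⁵ = 84.919px
Difference: 84.919 − 75.178 = 9.741px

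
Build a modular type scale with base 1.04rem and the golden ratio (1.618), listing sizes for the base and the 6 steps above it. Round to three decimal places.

Step 0: 1.04rem
Step 1: 1.04 × 1.618 = 1.683
Step 2: 1.04 × 1.618² = 2.723
Step 3: 1.04 × 1.618³ = 4.405
Step 4: 1.04 × 1.618⁴ = 7.128
Step 5: 1.04 × 1.618⁵ = 11.533
Step 6: 1.04 × 1.618⁶ = 18.660

1.040rem, 1.683rem, 2.723rem, 4.405rem, 7.128rem, 11.533rem, 18.660rem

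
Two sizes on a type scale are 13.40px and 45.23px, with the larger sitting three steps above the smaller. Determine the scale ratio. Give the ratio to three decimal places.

r³ = 45.23 / 13.40, so r = (45.23/13.40)^(1/3).
r = 3.3754^(1/3) ≈ 1.5001

1.500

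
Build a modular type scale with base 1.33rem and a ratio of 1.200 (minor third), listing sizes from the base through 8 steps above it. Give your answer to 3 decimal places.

Step 0: 1.33rem
Step 1: 1.33 × 1.200 = 1.596
Step 2: 1.33 × 1.200² = 1.915
Step 3: 1.33 × 1.200³ = 2.298
Step 4: 1.33 × 1.200⁴ = 2.758
Step 5: 1.33 × 1.200⁵ = 3.309
Step 6: 1.33 × 1.200⁶ = 3.971
Step 7: 1.33 × 1.200⁷ = 4.766
Step 8: 1.33 × 1.200⁸ = 5.719

1.330rem, 1.596rem, 1.915rem, 2.298rem, 2.758rem, 3.309rem, 3.971rem, 4.766rem, 5.719rem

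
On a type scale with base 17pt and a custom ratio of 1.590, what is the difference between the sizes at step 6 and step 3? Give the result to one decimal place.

Step 3: 17.0 × 1.590³ = 68.335pt
Step 6: 17.0 × 1.590⁶ = 274.683pt
Difference: 274.683 − 68.335 = 206.348pt

206.3pt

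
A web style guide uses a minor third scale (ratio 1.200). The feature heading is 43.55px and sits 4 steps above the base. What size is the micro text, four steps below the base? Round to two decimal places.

The gap is -4 − (4) = -8 steps, so the factor is 1.200^-8.
43.55 ÷ 1.200⁸ = 43.55 ÷ 4.29982 ≈ 10.128

10.13px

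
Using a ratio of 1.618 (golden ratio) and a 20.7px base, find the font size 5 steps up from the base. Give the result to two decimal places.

20.7 × 1.618⁵ = 20.7 × 11.08901 ≈ 229.54

229.54px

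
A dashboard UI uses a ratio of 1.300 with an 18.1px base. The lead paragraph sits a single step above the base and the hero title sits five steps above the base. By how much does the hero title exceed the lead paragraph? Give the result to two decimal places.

43.67px

Step 1: 18.1 × 1.300 = 23.5300px
Step 5: 18.1 × 1.300⁵ = 67.2040px
Difference: 67.2040 − 23.5300 = 43.6740px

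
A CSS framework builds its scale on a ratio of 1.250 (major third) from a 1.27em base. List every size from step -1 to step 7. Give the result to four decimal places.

1.0160em, 1.2700em, 1.5875em, 1.9844em, 2.4805em, 3.1006em, 3.8757em, 4.8447em, 6.0558em

Step -1: 1.27 ÷ 1.250 = 1.0160
Step 0: 1.27em
Step 1: 1.27 × 1.250 = 1.5875
Step 2: 1.27 × 1.250² = 1.9844
Step 3: 1.27 × 1.250³ = 2.4805
Step 4: 1.27 × 1.250⁴ = 3.1006
Step 5: 1.27 × 1.250⁵ = 3.8757
Step 6: 1.27 × 1.250⁶ = 4.8447
Step 7: 1.27 × 1.250⁷ = 6.0558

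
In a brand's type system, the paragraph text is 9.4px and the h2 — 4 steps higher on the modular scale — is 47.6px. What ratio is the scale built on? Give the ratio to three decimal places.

The ratio satisfies 9.4 × r⁴ = 47.6, so r = (47.6 / 9.4)^(1/4).
r = 5.0638^(1/4) ≈ 1.5001

1.500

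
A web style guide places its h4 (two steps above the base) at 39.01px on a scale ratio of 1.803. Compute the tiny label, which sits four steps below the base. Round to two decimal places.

39.01 ÷ 1.803⁶ = 39.01 ÷ 34.35377 ≈ 1.136

1.14px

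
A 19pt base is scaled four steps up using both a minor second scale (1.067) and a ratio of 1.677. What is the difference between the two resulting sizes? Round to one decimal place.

125.6pt

Minor second: 19.0 × 1.067⁴ = 24.627pt
At 1.677: 19.0 × 1.677⁴ = 150.275pt
Difference: 150.275 − 24.627 = 125.648pt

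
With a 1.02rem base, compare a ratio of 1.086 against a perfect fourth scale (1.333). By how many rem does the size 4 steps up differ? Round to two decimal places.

1.80rem

At 1.086: 1.02 × 1.086⁴ = 1.4188rem
Perfect fourth: 1.02 × 1.333⁴ = 3.2205rem
Difference: 3.2205 − 1.4188 = 1.8017rem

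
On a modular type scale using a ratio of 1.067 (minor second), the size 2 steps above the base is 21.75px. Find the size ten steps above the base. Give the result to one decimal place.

36.5px

The gap is 10 − (2) = 8 steps, so the factor is 1.067^8.
21.75 × 1.067⁸ = 21.75 × 1.68002 ≈ 36.541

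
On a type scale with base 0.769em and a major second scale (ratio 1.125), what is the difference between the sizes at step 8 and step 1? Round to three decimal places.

Step 1: 0.769 × 1.125 = 0.86513em
Step 8: 0.769 × 1.125⁸ = 1.97309em
Difference: 1.97309 − 0.86513 = 1.10796em

1.108em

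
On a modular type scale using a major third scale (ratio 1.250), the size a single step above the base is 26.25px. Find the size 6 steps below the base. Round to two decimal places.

26.25 ÷ 1.250⁷ = 26.25 ÷ 4.76837 ≈ 5.505

5.51px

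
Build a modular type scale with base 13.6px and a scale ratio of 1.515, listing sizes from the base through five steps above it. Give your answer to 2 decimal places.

Step 0: 13.6px
Step 1: 13.6 × 1.515 = 20.60
Step 2: 13.6 × 1.515² = 31.22
Step 3: 13.6 × 1.515³ = 47.29
Step 4: 13.6 × 1.515⁴ = 71.65
Step 5: 13.6 × 1.515⁵ = 108.54

13.60px, 20.60px, 31.22px, 47.29px, 71.65px, 108.54px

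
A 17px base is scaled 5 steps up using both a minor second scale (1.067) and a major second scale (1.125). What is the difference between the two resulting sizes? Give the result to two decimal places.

Minor second: 17.0 × 1.067⁵ = 23.5110px
Major second: 17.0 × 1.125⁵ = 30.6346px
Difference: 30.6346 − 23.5110 = 7.1236px

7.12px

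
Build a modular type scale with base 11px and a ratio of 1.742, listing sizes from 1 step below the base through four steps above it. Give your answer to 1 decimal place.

6.3px, 11.0px, 19.2px, 33.4px, 58.1px, 101.3px

Step -1: 11.0 ÷ 1.742 = 6.3
Step 0: 11px
Step 1: 11.0 × 1.742 = 19.2
Step 2: 11.0 × 1.742² = 33.4
Step 3: 11.0 × 1.742³ = 58.1
Step 4: 11.0 × 1.742⁴ = 101.3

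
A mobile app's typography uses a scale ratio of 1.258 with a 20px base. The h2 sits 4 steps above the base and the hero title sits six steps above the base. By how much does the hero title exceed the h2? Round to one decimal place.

29.2px

Step 4: 20.0 × 1.258⁴ = 50.090px
Step 6: 20.0 × 1.258⁶ = 79.271px
Difference: 79.271 − 50.090 = 29.181px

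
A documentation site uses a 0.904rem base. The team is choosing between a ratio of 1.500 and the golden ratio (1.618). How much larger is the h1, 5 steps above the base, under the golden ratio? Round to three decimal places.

3.160rem

At 1.500: 0.904 × 1.500⁵ = 6.86475rem
Golden ratio: 0.904 × 1.618⁵ = 10.02446rem
Difference: 10.02446 − 6.86475 = 3.15971rem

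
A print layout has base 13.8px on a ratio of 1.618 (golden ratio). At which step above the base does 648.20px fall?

1.618ⁿ = 648.20 / 13.8 = 46.9710
n = ln(46.9710) / ln(1.618) = 3.8495 / 0.4812 ≈ 8.00

8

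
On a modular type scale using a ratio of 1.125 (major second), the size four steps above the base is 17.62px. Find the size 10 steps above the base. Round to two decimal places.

The gap is 10 − (4) = 6 steps, so the factor is 1.125^6.
17.62 × 1.125⁶ = 17.62 × 2.02729 ≈ 35.721

35.72px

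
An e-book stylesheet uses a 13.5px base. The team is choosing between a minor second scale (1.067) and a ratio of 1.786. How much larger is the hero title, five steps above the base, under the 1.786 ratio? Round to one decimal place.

226.7px

Minor second: 13.5 × 1.067⁵ = 18.670px
At 1.786: 13.5 × 1.786⁵ = 245.325px
Difference: 245.325 − 18.670 = 226.655px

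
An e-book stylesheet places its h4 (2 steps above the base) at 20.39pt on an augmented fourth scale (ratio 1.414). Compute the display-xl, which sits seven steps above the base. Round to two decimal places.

115.26pt

20.39 × 1.414⁵ = 20.39 × 5.65258 ≈ 115.256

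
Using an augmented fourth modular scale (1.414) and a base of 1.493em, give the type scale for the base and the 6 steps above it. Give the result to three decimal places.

1.493em, 2.111em, 2.985em, 4.221em, 5.968em, 8.439em, 11.933em

Step 0: 1.493em
Step 1: 1.493 × 1.414 = 2.111
Step 2: 1.493 × 1.414² = 2.985
Step 3: 1.493 × 1.414³ = 4.221
Step 4: 1.493 × 1.414⁴ = 5.968
Step 5: 1.493 × 1.414⁵ = 8.439
Step 6: 1.493 × 1.414⁶ = 11.933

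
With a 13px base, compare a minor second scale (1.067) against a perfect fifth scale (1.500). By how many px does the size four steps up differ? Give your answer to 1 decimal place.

Minor second: 13.0 × 1.067⁴ = 16.850px
Perfect fifth: 13.0 × 1.500⁴ = 65.812px
Difference: 65.812 − 16.850 = 48.962px

49.0px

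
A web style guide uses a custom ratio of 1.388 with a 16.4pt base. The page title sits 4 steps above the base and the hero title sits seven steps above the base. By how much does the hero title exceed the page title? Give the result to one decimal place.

Step 4: 16.4 × 1.388⁴ = 60.870pt
Step 7: 16.4 × 1.388⁷ = 162.768pt
Difference: 162.768 − 60.870 = 101.898pt

101.9pt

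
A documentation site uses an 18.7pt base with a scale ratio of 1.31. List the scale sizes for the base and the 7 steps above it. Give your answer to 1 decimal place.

Step 0: 18.7pt
Step 1: 18.7 × 1.31 = 24.5
Step 2: 18.7 × 1.31² = 32.1
Step 3: 18.7 × 1.31³ = 42.0
Step 4: 18.7 × 1.31⁴ = 55.1
Step 5: 18.7 × 1.31⁵ = 72.1
Step 6: 18.7 × 1.31⁶ = 94.5
Step 7: 18.7 × 1.31⁷ = 123.8

18.7pt, 24.5pt, 32.1pt, 42.0pt, 55.1pt, 72.1pt, 94.5pt, 123.8pt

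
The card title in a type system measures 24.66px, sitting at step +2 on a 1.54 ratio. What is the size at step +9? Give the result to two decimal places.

506.57px

24.66 × 1.54⁷ = 24.66 × 20.54211 ≈ 506.568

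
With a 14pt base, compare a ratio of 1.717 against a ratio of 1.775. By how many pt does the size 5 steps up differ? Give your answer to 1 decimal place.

At 1.717: 14.0 × 1.717⁵ = 208.920pt
At 1.775: 14.0 × 1.775⁵ = 246.672pt
Difference: 246.672 − 208.920 = 37.752pt

37.8pt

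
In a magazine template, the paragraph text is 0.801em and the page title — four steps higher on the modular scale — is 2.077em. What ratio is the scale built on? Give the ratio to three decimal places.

The ratio satisfies 0.801 × r⁴ = 2.077, so r = (2.077 / 0.801)^(1/4).
r = 2.5930^(1/4) ≈ 1.2690

1.269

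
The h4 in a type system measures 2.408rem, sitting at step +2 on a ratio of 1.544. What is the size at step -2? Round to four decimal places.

2.408 ÷ 1.544⁴ = 2.408 ÷ 5.68315 ≈ 0.4237

0.4237rem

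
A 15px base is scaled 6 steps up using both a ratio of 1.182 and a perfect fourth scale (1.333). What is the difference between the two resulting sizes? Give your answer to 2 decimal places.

At 1.182: 15.0 × 1.182⁶ = 40.9069px
Perfect fourth: 15.0 × 1.333⁶ = 84.1535px
Difference: 84.1535 − 40.9069 = 43.2466px

43.25px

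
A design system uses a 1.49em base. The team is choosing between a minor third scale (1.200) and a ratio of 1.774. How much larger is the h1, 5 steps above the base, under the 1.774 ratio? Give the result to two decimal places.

Minor third: 1.49 × 1.200⁵ = 3.7076em
At 1.774: 1.49 × 1.774⁵ = 26.1791em
Difference: 26.1791 − 3.7076 = 22.4715em

22.47em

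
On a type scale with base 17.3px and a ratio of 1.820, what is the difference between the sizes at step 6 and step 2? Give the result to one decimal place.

571.4px

Step 2: 17.3 × 1.820² = 57.305px
Step 6: 17.3 × 1.820⁶ = 628.745px
Difference: 628.745 − 57.305 = 571.440px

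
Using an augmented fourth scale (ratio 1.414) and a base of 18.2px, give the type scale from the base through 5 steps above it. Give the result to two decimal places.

18.20px, 25.73px, 36.39px, 51.45px, 72.76px, 102.88px

Step 0: 18.2px
Step 1: 18.2 × 1.414 = 25.73
Step 2: 18.2 × 1.414² = 36.39
Step 3: 18.2 × 1.414³ = 51.45
Step 4: 18.2 × 1.414⁴ = 72.76
Step 5: 18.2 × 1.414⁵ = 102.88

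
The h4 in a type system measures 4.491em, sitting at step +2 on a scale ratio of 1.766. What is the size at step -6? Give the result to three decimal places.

0.047em

4.491 ÷ 1.766⁸ = 4.491 ÷ 94.60751 ≈ 0.047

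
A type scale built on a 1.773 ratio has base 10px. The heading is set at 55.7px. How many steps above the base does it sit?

1.773ⁿ = 55.7 / 10 = 5.5700
n = ln(5.5700) / ln(1.773) = 1.7174 / 0.5727 ≈ 3.00

3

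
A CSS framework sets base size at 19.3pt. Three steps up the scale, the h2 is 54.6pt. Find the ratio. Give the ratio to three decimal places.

1.414

The ratio satisfies 19.3 × r³ = 54.6, so r = (54.6 / 19.3)^(1/3).
r = 2.8290^(1/3) ≈ 1.4143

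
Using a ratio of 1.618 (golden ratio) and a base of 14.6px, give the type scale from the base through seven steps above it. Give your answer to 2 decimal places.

Step 0: 14.6px
Step 1: 14.6 × 1.618 = 23.62
Step 2: 14.6 × 1.618² = 38.22
Step 3: 14.6 × 1.618³ = 61.84
Step 4: 14.6 × 1.618⁴ = 100.06
Step 5: 14.6 × 1.618⁵ = 161.90
Step 6: 14.6 × 1.618⁶ = 261.95
Step 7: 14.6 × 1.618⁷ = 423.84

14.60px, 23.62px, 38.22px, 61.84px, 100.06px, 161.90px, 261.95px, 423.84px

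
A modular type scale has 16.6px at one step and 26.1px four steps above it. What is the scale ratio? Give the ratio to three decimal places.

1.120

The ratio satisfies 16.6 × r⁴ = 26.1, so r = (26.1 / 16.6)^(1/4).
r = 1.5723^(1/4) ≈ 1.1198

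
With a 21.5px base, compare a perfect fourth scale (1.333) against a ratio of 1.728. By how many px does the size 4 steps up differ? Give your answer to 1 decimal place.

Perfect fourth: 21.5 × 1.333⁴ = 67.883px
At 1.728: 21.5 × 1.728⁴ = 191.696px
Difference: 191.696 − 67.883 = 123.813px

123.8px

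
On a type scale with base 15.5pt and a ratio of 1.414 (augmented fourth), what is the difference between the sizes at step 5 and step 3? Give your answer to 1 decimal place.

43.8pt

Step 3: 15.5 × 1.414³ = 43.821pt
Step 5: 15.5 × 1.414⁵ = 87.615pt
Difference: 87.615 − 43.821 = 43.794pt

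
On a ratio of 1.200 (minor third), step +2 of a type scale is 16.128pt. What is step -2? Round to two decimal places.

7.78pt

16.128 ÷ 1.200⁴ = 16.128 ÷ 2.07360 ≈ 7.778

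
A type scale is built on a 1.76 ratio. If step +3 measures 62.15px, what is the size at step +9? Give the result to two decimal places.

1847.21px

62.15 × 1.76⁶ = 62.15 × 29.72186 ≈ 1847.214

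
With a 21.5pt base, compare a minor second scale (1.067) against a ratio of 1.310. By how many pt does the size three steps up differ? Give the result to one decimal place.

22.2pt

Minor second: 21.5 × 1.067³ = 26.118pt
At 1.310: 21.5 × 1.310³ = 48.334pt
Difference: 48.334 − 26.118 = 22.216pt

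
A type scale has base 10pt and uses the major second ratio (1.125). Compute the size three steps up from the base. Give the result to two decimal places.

14.24pt

10.0 × 1.125³ = 10.0 × 1.42383 ≈ 14.24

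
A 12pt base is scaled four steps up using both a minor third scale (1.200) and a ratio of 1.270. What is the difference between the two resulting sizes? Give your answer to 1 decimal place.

Minor third: 12.0 × 1.200⁴ = 24.883pt
At 1.270: 12.0 × 1.270⁴ = 31.217pt
Difference: 31.217 − 24.883 = 6.334pt

6.3pt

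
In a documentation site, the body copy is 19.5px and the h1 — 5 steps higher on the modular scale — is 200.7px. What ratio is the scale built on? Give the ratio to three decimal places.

The ratio satisfies 19.5 × r⁵ = 200.7, so r = (200.7 / 19.5)^(1/5).
r = 10.2923^(1/5) ≈ 1.5941

1.594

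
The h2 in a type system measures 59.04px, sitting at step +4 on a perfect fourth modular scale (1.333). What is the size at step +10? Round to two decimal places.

331.23px

Moving from step +4 to step +10 is 6 steps up, so multiply by r⁶.
59.04 × 1.333⁶ = 59.04 × 5.61023 ≈ 331.228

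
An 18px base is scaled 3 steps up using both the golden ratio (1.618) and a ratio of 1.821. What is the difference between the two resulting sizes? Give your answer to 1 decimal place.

Golden ratio: 18.0 × 1.618³ = 76.244px
At 1.821: 18.0 × 1.821³ = 108.693px
Difference: 108.693 − 76.244 = 32.449px

32.4px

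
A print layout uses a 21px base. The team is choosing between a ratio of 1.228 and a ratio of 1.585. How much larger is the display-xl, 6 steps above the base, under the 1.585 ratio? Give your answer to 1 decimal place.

At 1.228: 21.0 × 1.228⁶ = 72.013px
At 1.585: 21.0 × 1.585⁶ = 332.962px
Difference: 332.962 − 72.013 = 260.949px

260.9px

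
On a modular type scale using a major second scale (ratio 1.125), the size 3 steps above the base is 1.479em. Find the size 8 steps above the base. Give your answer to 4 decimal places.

1.479 × 1.125⁵ = 1.479 × 1.80203 ≈ 2.6652

2.6652em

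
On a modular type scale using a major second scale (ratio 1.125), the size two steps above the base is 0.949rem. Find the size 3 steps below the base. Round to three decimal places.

0.949 ÷ 1.125⁵ = 0.949 ÷ 1.80203 ≈ 0.527

0.527rem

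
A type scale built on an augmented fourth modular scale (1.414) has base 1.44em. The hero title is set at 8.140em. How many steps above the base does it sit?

1.414ⁿ = 8.140 / 1.44 = 5.6528
n = ln(5.6528) / ln(1.414) = 1.7321 / 0.3464 ≈ 5.00

5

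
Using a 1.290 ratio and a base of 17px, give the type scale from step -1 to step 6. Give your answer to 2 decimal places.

13.18px, 17.00px, 21.93px, 28.29px, 36.49px, 47.08px, 60.73px, 78.34px

Step -1: 17.0 ÷ 1.290 = 13.18
Step 0: 17px
Step 1: 17.0 × 1.290 = 21.93
Step 2: 17.0 × 1.290² = 28.29
Step 3: 17.0 × 1.290³ = 36.49
Step 4: 17.0 × 1.290⁴ = 47.08
Step 5: 17.0 × 1.290⁵ = 60.73
Step 6: 17.0 × 1.290⁶ = 78.34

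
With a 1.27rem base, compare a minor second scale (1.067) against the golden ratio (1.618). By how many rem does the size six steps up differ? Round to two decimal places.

Minor second: 1.27 × 1.067⁶ = 1.8741rem
Golden ratio: 1.27 × 1.618⁶ = 22.7864rem
Difference: 22.7864 − 1.8741 = 20.9123rem

20.91rem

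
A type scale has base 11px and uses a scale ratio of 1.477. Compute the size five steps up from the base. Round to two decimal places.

11.0 × 1.477⁵ = 11.0 × 7.02914 ≈ 77.32

77.32px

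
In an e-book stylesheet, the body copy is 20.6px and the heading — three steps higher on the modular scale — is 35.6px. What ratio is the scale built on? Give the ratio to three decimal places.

1.200

r³ = 35.6 / 20.6, so r = (35.6/20.6)^(1/3).
r = 1.7282^(1/3) ≈ 1.2000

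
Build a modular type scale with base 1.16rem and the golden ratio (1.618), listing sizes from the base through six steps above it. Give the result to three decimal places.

1.160rem, 1.877rem, 3.037rem, 4.914rem, 7.950rem, 12.863rem, 20.813rem

Step 0: 1.16rem
Step 1: 1.16 × 1.618 = 1.877
Step 2: 1.16 × 1.618² = 3.037
Step 3: 1.16 × 1.618³ = 4.914
Step 4: 1.16 × 1.618⁴ = 7.950
Step 5: 1.16 × 1.618⁵ = 12.863
Step 6: 1.16 × 1.618⁶ = 20.813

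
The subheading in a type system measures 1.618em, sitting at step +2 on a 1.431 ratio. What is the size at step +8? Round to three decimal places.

1.618 × 1.431⁶ = 1.618 × 8.58693 ≈ 13.894

13.894em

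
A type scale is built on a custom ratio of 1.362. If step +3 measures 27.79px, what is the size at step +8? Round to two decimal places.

27.79 × 1.362⁵ = 27.79 × 4.68690 ≈ 130.249

130.25px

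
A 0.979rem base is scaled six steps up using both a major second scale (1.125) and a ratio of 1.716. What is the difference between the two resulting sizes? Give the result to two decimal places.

23.01rem

Major second: 0.979 × 1.125⁶ = 1.9847rem
At 1.716: 0.979 × 1.716⁶ = 24.9969rem
Difference: 24.9969 − 1.9847 = 23.0122rem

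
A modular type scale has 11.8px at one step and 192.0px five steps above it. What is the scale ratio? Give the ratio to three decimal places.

r⁵ = 192.0 / 11.8, so r = (192.0/11.8)^(1/5).
r = 16.2712^(1/5) ≈ 1.7470

1.747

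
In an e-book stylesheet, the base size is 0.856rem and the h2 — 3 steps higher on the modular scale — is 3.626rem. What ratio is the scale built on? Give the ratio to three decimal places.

r³ = 3.626 / 0.856, so r = (3.626/0.856)^(1/3).
r = 4.2360^(1/3) ≈ 1.6180

1.618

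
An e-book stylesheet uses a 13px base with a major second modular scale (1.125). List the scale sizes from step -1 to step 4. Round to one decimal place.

Step -1: 13.0 ÷ 1.125 = 11.6
Step 0: 13px
Step 1: 13.0 × 1.125 = 14.6
Step 2: 13.0 × 1.125² = 16.5
Step 3: 13.0 × 1.125³ = 18.5
Step 4: 13.0 × 1.125⁴ = 20.8

11.6px, 13.0px, 14.6px, 16.5px, 18.5px, 20.8px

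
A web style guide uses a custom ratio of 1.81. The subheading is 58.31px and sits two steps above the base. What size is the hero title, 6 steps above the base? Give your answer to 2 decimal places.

625.83px

58.31 × 1.81⁴ = 58.31 × 10.73283 ≈ 625.831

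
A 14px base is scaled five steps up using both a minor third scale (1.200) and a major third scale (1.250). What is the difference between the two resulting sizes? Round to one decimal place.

7.9px

Minor third: 14.0 × 1.200⁵ = 34.836px
Major third: 14.0 × 1.250⁵ = 42.725px
Difference: 42.725 − 34.836 = 7.889px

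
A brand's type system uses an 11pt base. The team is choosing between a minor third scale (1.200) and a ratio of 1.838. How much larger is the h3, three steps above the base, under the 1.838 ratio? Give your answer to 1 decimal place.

Minor third: 11.0 × 1.200³ = 19.008pt
At 1.838: 11.0 × 1.838³ = 68.301pt
Difference: 68.301 − 19.008 = 49.293pt

49.3pt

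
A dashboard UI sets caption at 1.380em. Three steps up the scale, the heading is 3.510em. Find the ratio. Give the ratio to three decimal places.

1.365

The ratio satisfies 1.380 × r³ = 3.510, so r = (3.510 / 1.380)^(1/3).
r = 2.5435^(1/3) ≈ 1.3650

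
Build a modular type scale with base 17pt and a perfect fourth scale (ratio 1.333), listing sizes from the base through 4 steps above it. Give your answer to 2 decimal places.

17.00pt, 22.66pt, 30.21pt, 40.27pt, 53.67pt

Step 0: 17pt
Step 1: 17.0 × 1.333 = 22.66
Step 2: 17.0 × 1.333² = 30.21
Step 3: 17.0 × 1.333³ = 40.27
Step 4: 17.0 × 1.333⁴ = 53.67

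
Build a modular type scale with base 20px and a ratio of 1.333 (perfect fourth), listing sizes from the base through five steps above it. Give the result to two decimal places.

Step 0: 20px
Step 1: 20.0 × 1.333 = 26.66
Step 2: 20.0 × 1.333² = 35.54
Step 3: 20.0 × 1.333³ = 47.37
Step 4: 20.0 × 1.333⁴ = 63.15
Step 5: 20.0 × 1.333⁵ = 84.17

20.00px, 26.66px, 35.54px, 47.37px, 63.15px, 84.17px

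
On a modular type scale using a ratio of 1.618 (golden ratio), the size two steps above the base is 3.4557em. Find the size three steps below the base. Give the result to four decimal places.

0.3116em

3.4557 ÷ 1.618⁵ = 3.4557 ÷ 11.08901 ≈ 0.3116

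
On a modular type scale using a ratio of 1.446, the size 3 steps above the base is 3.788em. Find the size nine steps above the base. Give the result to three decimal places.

Moving from step +3 to step +9 is 6 steps up, so multiply by r⁶.
3.788 × 1.446⁶ = 3.788 × 9.14134 ≈ 34.627

34.627em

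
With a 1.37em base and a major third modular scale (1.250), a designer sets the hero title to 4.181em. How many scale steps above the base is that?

5

1.250ⁿ = 4.181 / 1.37 = 3.0518
n = ln(3.0518) / ln(1.250) = 1.1157 / 0.2231 ≈ 5.00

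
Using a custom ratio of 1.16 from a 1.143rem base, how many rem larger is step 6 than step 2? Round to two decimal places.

Step 2: 1.143 × 1.16² = 1.5380rem
Step 6: 1.143 × 1.16⁶ = 2.7848rem
Difference: 2.7848 − 1.5380 = 1.2468rem

1.25rem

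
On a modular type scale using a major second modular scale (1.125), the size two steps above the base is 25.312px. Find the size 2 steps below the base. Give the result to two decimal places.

15.80px

25.312 ÷ 1.125⁴ = 25.312 ÷ 1.60181 ≈ 15.802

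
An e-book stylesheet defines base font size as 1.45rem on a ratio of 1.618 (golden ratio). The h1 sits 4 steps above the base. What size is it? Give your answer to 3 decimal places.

A modular type scale is a geometric sequence: sizeₙ = base × rⁿ.
1.45 × 1.618⁴ = 1.45 × 6.85353 ≈ 9.938

9.938rem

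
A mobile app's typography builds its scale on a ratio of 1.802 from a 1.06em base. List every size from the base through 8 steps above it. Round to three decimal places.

1.060em, 1.910em, 3.442em, 6.203em, 11.177em, 20.141em, 36.294em, 65.402em, 117.854em

Step 0: 1.06em
Step 1: 1.06 × 1.802 = 1.910
Step 2: 1.06 × 1.802² = 3.442
Step 3: 1.06 × 1.802³ = 6.203
Step 4: 1.06 × 1.802⁴ = 11.177
Step 5: 1.06 × 1.802⁵ = 20.141
Step 6: 1.06 × 1.802⁶ = 36.294
Step 7: 1.06 × 1.802⁷ = 65.402
Step 8: 1.06 × 1.802⁸ = 117.854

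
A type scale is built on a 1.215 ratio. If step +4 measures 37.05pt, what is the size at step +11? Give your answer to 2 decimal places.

The gap is 11 − (4) = 7 steps, so the factor is 1.215^7.
37.05 × 1.215⁷ = 37.05 × 3.90871 ≈ 144.818

144.82pt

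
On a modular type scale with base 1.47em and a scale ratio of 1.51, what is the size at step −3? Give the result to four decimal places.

0.4270em

Each step on a modular scale multiplies by the ratio, so the size n steps from the base is base × ratioⁿ.
1.47 ÷ 1.51³ = 1.47 ÷ 3.44295 ≈ 0.4270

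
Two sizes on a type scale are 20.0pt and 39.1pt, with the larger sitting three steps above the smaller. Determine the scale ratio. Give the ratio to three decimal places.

The ratio satisfies 20.0 × r³ = 39.1, so r = (39.1 / 20.0)^(1/3).
r = 1.9550^(1/3) ≈ 1.2504

1.250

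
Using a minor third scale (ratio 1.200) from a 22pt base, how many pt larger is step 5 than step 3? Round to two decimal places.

16.73pt

Step 3: 22.0 × 1.200³ = 38.0160pt
Step 5: 22.0 × 1.200⁵ = 54.7430pt
Difference: 54.7430 − 38.0160 = 16.7270pt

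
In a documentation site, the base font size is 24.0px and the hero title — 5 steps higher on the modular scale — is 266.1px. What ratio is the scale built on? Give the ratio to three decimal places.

r⁵ = 266.1 / 24.0, so r = (266.1/24.0)^(1/5).
r = 11.0875^(1/5) ≈ 1.6180

1.618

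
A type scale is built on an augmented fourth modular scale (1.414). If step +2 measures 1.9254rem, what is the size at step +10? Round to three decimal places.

30.769rem

Moving from step +2 to step +10 is 8 steps up, so multiply by r⁸.
1.9254 × 1.414⁸ = 1.9254 × 15.98068 ≈ 30.769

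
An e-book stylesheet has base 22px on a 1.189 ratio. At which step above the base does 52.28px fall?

5

1.189ⁿ = 52.28 / 22 = 2.3764
n = ln(2.3764) / ln(1.189) = 0.8656 / 0.1731 ≈ 5.00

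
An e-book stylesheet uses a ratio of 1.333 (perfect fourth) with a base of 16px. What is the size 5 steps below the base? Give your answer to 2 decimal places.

3.80px

16.0 ÷ 1.333⁵ = 16.0 ÷ 4.20873 ≈ 3.80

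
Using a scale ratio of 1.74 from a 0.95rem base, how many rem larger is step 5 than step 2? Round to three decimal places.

Step 2: 0.95 × 1.74² = 2.87622rem
Step 5: 0.95 × 1.74⁵ = 15.15200rem
Difference: 15.15200 − 2.87622 = 12.27578rem

12.276rem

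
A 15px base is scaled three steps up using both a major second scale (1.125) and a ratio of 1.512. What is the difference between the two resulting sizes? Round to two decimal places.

Major second: 15.0 × 1.125³ = 21.3574px
At 1.512: 15.0 × 1.512³ = 51.8497px
Difference: 51.8497 − 21.3574 = 30.4923px

30.49px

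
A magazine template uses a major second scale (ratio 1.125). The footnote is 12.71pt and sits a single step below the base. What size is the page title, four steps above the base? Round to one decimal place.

12.71 × 1.125⁵ = 12.71 × 1.80203 ≈ 22.904

22.9pt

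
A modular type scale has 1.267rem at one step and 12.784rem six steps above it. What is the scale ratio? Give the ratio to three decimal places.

r⁶ = 12.784 / 1.267, so r = (12.784/1.267)^(1/6).
r = 10.0900^(1/6) ≈ 1.4700

1.470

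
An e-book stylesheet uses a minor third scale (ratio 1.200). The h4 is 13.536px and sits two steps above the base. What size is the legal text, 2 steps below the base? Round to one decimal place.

6.5px

13.536 ÷ 1.200⁴ = 13.536 ÷ 2.07360 ≈ 6.528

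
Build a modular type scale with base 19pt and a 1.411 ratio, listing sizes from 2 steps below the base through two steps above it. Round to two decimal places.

Step -2: 19.0 ÷ 1.411² = 9.54
Step -1: 19.0 ÷ 1.411 = 13.47
Step 0: 19pt
Step 1: 19.0 × 1.411 = 26.81
Step 2: 19.0 × 1.411² = 37.83

9.54pt, 13.47pt, 19.00pt, 26.81pt, 37.83pt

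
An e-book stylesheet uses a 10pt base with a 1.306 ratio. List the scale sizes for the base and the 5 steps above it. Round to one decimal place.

Step 0: 10pt
Step 1: 10.0 × 1.306 = 13.1
Step 2: 10.0 × 1.306² = 17.1
Step 3: 10.0 × 1.306³ = 22.3
Step 4: 10.0 × 1.306⁴ = 29.1
Step 5: 10.0 × 1.306⁵ = 38.0

10.0pt, 13.1pt, 17.1pt, 22.3pt, 29.1pt, 38.0pt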